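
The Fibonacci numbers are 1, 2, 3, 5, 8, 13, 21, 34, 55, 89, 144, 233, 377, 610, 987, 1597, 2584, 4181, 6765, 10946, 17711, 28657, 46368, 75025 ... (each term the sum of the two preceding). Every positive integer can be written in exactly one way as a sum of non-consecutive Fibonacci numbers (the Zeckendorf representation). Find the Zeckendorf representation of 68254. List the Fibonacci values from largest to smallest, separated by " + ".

46368 + 17711 + 2584 + 987 + 377 + 144 + 55 + 21 + 5 + 2

largest Fibonacci ≤ 68254 is 46368; 68254 − 46368 = 21886
largest Fibonacci ≤ 21886 is 17711; 21886 − 17711 = 4175
largest Fibonacci ≤ 4175 is 2584; 4175 − 2584 = 1591
largest Fibonacci ≤ 1591 is 987; 1591 − 987 = 604
largest Fibonacci ≤ 604 is 377; 604 − 377 = 227
largest Fibonacci ≤ 227 is 144; 227 − 144 = 83
largest Fibonacci ≤ 83 is 55; 83 − 55 = 28
largest Fibonacci ≤ 28 is 21; 28 − 21 = 7
largest Fibonacci ≤ 7 is 5; 7 − 5 = 2
largest Fibonacci ≤ 2 is 2; 2 − 2 = 0
So 68254 = 46368 + 17711 + 2584 + 987 + 377 + 144 + 55 + 21 + 5 + 2, with no two terms consecutive in the sequence.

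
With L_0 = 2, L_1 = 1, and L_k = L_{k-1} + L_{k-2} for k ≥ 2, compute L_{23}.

Iterating the recurrence up to L_{15} = 1364 and L_{14} = 843:
L_{16} = L_{15} + L_{14} = 1364 + 843 = 2207
L_{17} = L_{16} + L_{15} = 2207 + 1364 = 3571
L_{18} = L_{17} + L_{16} = 3571 + 2207 = 5778
L_{19} = L_{18} + L_{17} = 5778 + 3571 = 9349
L_{20} = L_{19} + L_{18} = 9349 + 5778 = 15127
L_{21} = L_{20} + L_{19} = 15127 + 9349 = 24476
L_{22} = L_{21} + L_{20} = 24476 + 15127 = 39603
L_{23} = L_{22} + L_{21} = 39603 + 24476 = 64079

64079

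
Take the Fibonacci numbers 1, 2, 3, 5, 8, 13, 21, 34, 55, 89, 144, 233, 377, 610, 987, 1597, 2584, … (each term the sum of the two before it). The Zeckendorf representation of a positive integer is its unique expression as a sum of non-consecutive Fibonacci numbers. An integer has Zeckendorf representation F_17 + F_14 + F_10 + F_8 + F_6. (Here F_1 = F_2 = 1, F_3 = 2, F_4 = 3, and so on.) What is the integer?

2058

F_17 + F_14 + F_10 + F_8 + F_6 = 1597 + 377 + 55 + 21 + 8 = 2058.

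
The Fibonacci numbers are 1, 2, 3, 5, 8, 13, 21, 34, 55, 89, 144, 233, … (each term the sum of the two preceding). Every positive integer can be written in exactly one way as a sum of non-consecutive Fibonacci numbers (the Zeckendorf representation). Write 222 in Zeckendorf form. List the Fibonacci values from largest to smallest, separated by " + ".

144 + 55 + 21 + 2

largest Fibonacci ≤ 222 is 144; 222 − 144 = 78
largest Fibonacci ≤ 78 is 55; 78 − 55 = 23
largest Fibonacci ≤ 23 is 21; 23 − 21 = 2
largest Fibonacci ≤ 2 is 2; 2 − 2 = 0
So 222 = 144 + 55 + 21 + 2, with no two terms consecutive in the sequence.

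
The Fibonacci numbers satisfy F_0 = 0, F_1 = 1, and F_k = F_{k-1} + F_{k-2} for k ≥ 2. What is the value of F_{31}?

Iterating the recurrence up to F_{23} = 28657 and F_{22} = 17711:
F_{24} = F_{23} + F_{22} = 28657 + 17711 = 46368
F_{25} = F_{24} + F_{23} = 46368 + 28657 = 75025
F_{26} = F_{25} + F_{24} = 75025 + 46368 = 121393
F_{27} = F_{26} + F_{25} = 121393 + 75025 = 196418
F_{28} = F_{27} + F_{26} = 196418 + 121393 = 317811
F_{29} = F_{28} + F_{27} = 317811 + 196418 = 514229
F_{30} = F_{29} + F_{28} = 514229 + 317811 = 832040
F_{31} = F_{30} + F_{29} = 832040 + 514229 = 1346269

1346269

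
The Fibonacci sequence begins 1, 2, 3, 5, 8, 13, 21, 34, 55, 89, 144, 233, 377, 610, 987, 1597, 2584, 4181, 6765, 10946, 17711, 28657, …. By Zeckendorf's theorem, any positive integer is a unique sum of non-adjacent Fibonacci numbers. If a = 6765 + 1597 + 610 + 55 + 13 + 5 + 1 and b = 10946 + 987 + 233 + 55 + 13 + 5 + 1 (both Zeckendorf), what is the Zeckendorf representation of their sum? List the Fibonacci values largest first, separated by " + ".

The two numbers are 9046 and 12240, so their sum is 21286.
Greedily peel off the largest Fibonacci term at each step:
take 17711 (≤ 21286); 21286 − 17711 = 3575
take 2584 (≤ 3575); 3575 − 2584 = 991
take 987 (≤ 991); 991 − 987 = 4
take 3 (≤ 4); 4 − 3 = 1
take 1 (≤ 1); 1 − 1 = 0

17711 + 2584 + 987 + 3 + 1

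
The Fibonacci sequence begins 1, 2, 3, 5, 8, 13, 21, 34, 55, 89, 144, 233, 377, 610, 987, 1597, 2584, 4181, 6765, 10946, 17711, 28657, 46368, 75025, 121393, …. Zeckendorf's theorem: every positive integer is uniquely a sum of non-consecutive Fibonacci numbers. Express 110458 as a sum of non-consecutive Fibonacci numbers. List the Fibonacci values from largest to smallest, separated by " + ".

75025 + 28657 + 6765 + 8 + 3

Greedy algorithm:
subtract 75025 from 110458: 35433 remains
subtract 28657 from 35433: 6776 remains
subtract 6765 from 6776: 11 remains
subtract 8 from 11: 3 remains
subtract 3 from 3: 0 remains
So 110458 = 75025 + 28657 + 6765 + 8 + 3, with no two terms consecutive in the sequence.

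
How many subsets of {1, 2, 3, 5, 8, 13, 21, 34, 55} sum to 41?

41 = 34+5+2 = 21+13+5+2 — 2 representations.

2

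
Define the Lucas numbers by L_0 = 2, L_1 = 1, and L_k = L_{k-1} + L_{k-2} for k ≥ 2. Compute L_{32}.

Iterating the recurrence up to L_{26} = 271443 and L_{25} = 167761:
L_{27} = L_{26} + L_{25} = 271443 + 167761 = 439204
L_{28} = L_{27} + L_{26} = 439204 + 271443 = 710647
L_{29} = L_{28} + L_{27} = 710647 + 439204 = 1149851
L_{30} = L_{29} + L_{28} = 1149851 + 710647 = 1860498
L_{31} = L_{30} + L_{29} = 1860498 + 1149851 = 3010349
L_{32} = L_{31} + L_{30} = 3010349 + 1860498 = 4870847

4870847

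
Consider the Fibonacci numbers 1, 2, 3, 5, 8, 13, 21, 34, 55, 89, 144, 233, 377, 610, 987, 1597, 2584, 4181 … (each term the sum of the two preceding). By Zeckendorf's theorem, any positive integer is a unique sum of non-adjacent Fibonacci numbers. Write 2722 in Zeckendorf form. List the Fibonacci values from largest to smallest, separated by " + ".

2722: greatest Fibonacci not exceeding it is 2584, leaving 138
138: greatest Fibonacci not exceeding it is 89, leaving 49
49: greatest Fibonacci not exceeding it is 34, leaving 15
15: greatest Fibonacci not exceeding it is 13, leaving 2
2: greatest Fibonacci not exceeding it is 2, leaving 0
So 2722 = 2584 + 89 + 34 + 13 + 2, with no two terms consecutive in the sequence.

2584 + 89 + 34 + 13 + 2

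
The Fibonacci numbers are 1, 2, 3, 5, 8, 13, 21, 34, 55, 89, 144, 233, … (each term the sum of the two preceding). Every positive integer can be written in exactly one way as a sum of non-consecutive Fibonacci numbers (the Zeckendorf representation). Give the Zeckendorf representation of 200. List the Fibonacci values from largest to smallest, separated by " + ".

200: greatest Fibonacci not exceeding it is 144, leaving 56
56: greatest Fibonacci not exceeding it is 55, leaving 1
1: greatest Fibonacci not exceeding it is 1, leaving 0
So 200 = 144 + 55 + 1, with no two terms consecutive in the sequence.

144 + 55 + 1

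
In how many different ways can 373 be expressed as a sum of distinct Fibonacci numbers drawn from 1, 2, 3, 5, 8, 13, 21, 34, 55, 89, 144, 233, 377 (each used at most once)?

Starting from the Zeckendorf form and repeatedly splitting a term F_k into F_{k−1} + F_{k−2} (when neither is already used) reaches every representation.
373 = 233+89+34+13+3+1 = 233+89+34+8+5+3+1 = 233+89+21+13+8+5+3+1 = … (2 more), for 5 in all.

5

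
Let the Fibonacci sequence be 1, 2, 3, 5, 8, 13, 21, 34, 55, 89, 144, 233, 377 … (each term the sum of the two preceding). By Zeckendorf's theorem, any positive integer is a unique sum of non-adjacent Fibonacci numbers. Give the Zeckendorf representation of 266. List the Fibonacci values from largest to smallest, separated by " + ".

233 + 21 + 8 + 3 + 1

Greedily peel off the largest Fibonacci term at each step:
subtract 233 from 266: 33 remains
subtract 21 from 33: 12 remains
subtract 8 from 12: 4 remains
subtract 3 from 4: 1 remains
subtract 1 from 1: 0 remains
So 266 = 233 + 21 + 8 + 3 + 1, with no two terms consecutive in the sequence.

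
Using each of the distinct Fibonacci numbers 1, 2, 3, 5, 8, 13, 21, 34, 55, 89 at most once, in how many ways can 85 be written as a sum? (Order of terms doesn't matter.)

4

Starting from the Zeckendorf form and repeatedly splitting a term F_k into F_{k−1} + F_{k−2} (when neither is already used) reaches every representation.
85 = 55+21+8+1 = 55+21+5+3+1 = 55+13+8+5+3+1 = 34+21+13+8+5+3+1 — 4 representations.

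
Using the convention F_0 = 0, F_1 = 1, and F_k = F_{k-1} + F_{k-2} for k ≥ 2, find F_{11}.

Iterating the recurrence up to F_{3} = 2 and F_{2} = 1:
F_{4} = F_{3} + F_{2} = 2 + 1 = 3
F_{5} = F_{4} + F_{3} = 3 + 2 = 5
F_{6} = F_{5} + F_{4} = 5 + 3 = 8
F_{7} = F_{6} + F_{5} = 8 + 5 = 13
F_{8} = F_{7} + F_{6} = 13 + 8 = 21
F_{9} = F_{8} + F_{7} = 21 + 13 = 34
F_{10} = F_{9} + F_{8} = 34 + 21 = 55
F_{11} = F_{10} + F_{9} = 55 + 34 = 89

89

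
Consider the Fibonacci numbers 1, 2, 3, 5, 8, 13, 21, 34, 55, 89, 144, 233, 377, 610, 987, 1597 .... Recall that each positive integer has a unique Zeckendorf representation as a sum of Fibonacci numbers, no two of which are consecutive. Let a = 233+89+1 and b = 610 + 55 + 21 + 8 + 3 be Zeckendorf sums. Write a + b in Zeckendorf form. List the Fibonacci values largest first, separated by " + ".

The two numbers are 323 and 697, so their sum is 1020.
Greedy algorithm:
subtract 987 from 1020: 33 remains
subtract 21 from 33: 12 remains
subtract 8 from 12: 4 remains
subtract 3 from 4: 1 remains
subtract 1 from 1: 0 remains

987 + 21 + 8 + 3 + 1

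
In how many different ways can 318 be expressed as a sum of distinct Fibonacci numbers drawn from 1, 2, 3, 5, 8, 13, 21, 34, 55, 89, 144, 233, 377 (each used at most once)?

8

318 = 233+55+21+8+1 = 233+55+21+5+3+1 = 144+89+55+21+8+1 = 233+55+13+8+5+3+1 = … (4 more), for 8 in all.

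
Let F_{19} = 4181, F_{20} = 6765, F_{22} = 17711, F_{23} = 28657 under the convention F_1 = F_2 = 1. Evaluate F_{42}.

267914296

By the addition formula F_{m+n} = F_m F_{n+1} + F_{m−1} F_n with m=20, n=22: F_{42} = 6765·28657 + 4181·17711 = 193864605 + 74049691 = 267914296.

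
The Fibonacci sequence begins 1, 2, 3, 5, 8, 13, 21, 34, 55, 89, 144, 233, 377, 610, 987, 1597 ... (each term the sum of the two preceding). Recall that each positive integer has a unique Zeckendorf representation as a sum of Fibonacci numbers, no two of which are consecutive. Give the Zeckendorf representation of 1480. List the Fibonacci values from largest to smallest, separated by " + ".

subtract 987 from 1480: 493 remains
subtract 377 from 493: 116 remains
subtract 89 from 116: 27 remains
subtract 21 from 27: 6 remains
subtract 5 from 6: 1 remains
subtract 1 from 1: 0 remains
So 1480 = 987 + 377 + 89 + 21 + 5 + 1, with no two terms consecutive in the sequence.

987 + 377 + 89 + 21 + 5 + 1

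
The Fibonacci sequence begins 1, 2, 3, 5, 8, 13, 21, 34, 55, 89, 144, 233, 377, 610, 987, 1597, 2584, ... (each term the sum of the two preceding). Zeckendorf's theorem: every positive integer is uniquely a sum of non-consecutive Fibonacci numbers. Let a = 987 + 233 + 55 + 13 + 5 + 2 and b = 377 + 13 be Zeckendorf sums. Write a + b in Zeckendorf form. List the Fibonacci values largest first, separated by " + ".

1597 + 55 + 21 + 8 + 3 + 1

The two numbers are 1295 and 390, so their sum is 1685.
1597 ≤ 1685 < 2584, so take 1597; remainder 88
55 ≤ 88 < 89, so take 55; remainder 33
21 ≤ 33 < 34, so take 21; remainder 12
8 ≤ 12 < 13, so take 8; remainder 4
3 ≤ 4 < 5, so take 3; remainder 1
1 ≤ 1 < 2, so take 1; remainder 0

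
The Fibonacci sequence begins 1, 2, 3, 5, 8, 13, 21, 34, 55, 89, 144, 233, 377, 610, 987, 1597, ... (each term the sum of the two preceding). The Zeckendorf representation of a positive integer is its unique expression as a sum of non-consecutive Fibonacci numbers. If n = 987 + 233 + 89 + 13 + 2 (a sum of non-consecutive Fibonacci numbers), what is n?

1324

987 + 233 + 89 + 13 + 2 = 1324.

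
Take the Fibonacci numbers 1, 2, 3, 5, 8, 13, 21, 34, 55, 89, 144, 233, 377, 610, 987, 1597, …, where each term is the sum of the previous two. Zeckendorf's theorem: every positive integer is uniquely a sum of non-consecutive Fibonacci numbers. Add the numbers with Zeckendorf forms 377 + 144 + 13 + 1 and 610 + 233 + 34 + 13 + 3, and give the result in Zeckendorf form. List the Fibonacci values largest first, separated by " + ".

The two numbers are 535 and 893, so their sum is 1428.
Greedily peel off the largest Fibonacci term at each step:
987 ≤ 1428 < 1597, so take 987; remainder 441
377 ≤ 441 < 610, so take 377; remainder 64
55 ≤ 64 < 89, so take 55; remainder 9
8 ≤ 9 < 13, so take 8; remainder 1
1 ≤ 1 < 2, so take 1; remainder 0

987 + 377 + 55 + 8 + 1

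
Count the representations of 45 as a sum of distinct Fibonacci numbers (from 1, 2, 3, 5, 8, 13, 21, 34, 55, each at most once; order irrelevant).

6

Starting from the Zeckendorf form and repeatedly splitting a term F_k into F_{k−1} + F_{k−2} (when neither is already used) reaches every representation.
45 = 34+8+3 = 34+8+2+1 = 21+13+8+3 = 34+5+3+2+1 = … (2 more), for 6 in all.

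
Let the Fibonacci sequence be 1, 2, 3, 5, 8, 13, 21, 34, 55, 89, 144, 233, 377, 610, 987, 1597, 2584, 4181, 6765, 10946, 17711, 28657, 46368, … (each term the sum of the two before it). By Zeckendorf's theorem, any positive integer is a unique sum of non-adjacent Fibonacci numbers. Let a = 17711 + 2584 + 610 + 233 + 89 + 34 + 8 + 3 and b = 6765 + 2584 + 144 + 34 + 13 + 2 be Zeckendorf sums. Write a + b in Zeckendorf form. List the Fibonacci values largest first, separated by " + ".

The two numbers are 21272 and 9542, so their sum is 30814.
Greedily peel off the largest Fibonacci term at each step:
30814 − 28657 = 2157
2157 − 1597 = 560
560 − 377 = 183
183 − 144 = 39
39 − 34 = 5
5 − 5 = 0

28657 + 1597 + 377 + 144 + 34 + 5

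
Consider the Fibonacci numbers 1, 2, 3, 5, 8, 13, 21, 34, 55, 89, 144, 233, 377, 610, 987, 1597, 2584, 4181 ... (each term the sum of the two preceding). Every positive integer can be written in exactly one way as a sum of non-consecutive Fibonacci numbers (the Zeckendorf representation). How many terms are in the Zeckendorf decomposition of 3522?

Repeatedly subtract the largest Fibonacci number that fits:
3522: greatest Fibonacci not exceeding it is 2584, leaving 938
938: greatest Fibonacci not exceeding it is 610, leaving 328
328: greatest Fibonacci not exceeding it is 233, leaving 95
95: greatest Fibonacci not exceeding it is 89, leaving 6
6: greatest Fibonacci not exceeding it is 5, leaving 1
1: greatest Fibonacci not exceeding it is 1, leaving 0
3522 = 2584 + 610 + 233 + 89 + 5 + 1, which has 6 terms.

6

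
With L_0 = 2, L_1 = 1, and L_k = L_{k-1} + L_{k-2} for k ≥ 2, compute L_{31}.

3010349

Iterating the recurrence up to L_{23} = 64079 and L_{22} = 39603:
L_{24} = L_{23} + L_{22} = 64079 + 39603 = 103682
L_{25} = L_{24} + L_{23} = 103682 + 64079 = 167761
L_{26} = L_{25} + L_{24} = 167761 + 103682 = 271443
L_{27} = L_{26} + L_{25} = 271443 + 167761 = 439204
L_{28} = L_{27} + L_{26} = 439204 + 271443 = 710647
L_{29} = L_{28} + L_{27} = 710647 + 439204 = 1149851
L_{30} = L_{29} + L_{28} = 1149851 + 710647 = 1860498
L_{31} = L_{30} + L_{29} = 1860498 + 1149851 = 3010349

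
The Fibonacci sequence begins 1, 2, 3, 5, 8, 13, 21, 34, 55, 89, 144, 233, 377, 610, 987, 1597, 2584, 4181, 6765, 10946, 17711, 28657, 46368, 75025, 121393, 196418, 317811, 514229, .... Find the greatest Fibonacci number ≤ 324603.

317811 ≤ 324603 < 514229, so the largest Fibonacci number not exceeding 324603 is 317811.

317811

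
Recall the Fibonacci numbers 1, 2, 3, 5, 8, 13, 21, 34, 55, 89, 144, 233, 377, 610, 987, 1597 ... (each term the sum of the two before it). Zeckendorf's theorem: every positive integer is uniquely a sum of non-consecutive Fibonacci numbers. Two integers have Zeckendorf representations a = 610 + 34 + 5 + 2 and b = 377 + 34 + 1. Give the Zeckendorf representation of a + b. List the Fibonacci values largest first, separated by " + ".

The two numbers are 651 and 412, so their sum is 1063.
take 987 (≤ 1063); 1063 − 987 = 76
take 55 (≤ 76); 76 − 55 = 21
take 21 (≤ 21); 21 − 21 = 0

987 + 55 + 21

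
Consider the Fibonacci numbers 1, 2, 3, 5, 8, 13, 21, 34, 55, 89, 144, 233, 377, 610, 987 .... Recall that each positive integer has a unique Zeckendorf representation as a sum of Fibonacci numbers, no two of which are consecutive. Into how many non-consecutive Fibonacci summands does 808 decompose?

6

Greedily peel off the largest Fibonacci term at each step:
610 ≤ 808 < 987, so take 610; remainder 198
144 ≤ 198 < 233, so take 144; remainder 54
34 ≤ 54 < 55, so take 34; remainder 20
13 ≤ 20 < 21, so take 13; remainder 7
5 ≤ 7 < 8, so take 5; remainder 2
2 ≤ 2 < 3, so take 2; remainder 0
808 = 610 + 144 + 34 + 13 + 5 + 2, which has 6 terms.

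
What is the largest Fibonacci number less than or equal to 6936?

6765

6765 ≤ 6936 < 10946, so the largest Fibonacci number not exceeding 6936 is 6765.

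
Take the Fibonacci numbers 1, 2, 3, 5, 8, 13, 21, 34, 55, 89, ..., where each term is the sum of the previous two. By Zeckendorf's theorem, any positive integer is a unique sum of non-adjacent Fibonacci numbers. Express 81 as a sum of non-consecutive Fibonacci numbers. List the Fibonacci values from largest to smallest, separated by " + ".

Repeatedly subtract the largest Fibonacci number that fits:
81: greatest Fibonacci not exceeding it is 55, leaving 26
26: greatest Fibonacci not exceeding it is 21, leaving 5
5: greatest Fibonacci not exceeding it is 5, leaving 0
So 81 = 55 + 21 + 5, with no two terms consecutive in the sequence.

55 + 21 + 5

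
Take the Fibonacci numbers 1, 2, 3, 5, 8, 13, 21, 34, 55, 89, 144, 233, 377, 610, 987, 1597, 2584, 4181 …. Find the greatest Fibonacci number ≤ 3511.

2584

2584 ≤ 3511 < 4181, so the largest Fibonacci number not exceeding 3511 is 2584.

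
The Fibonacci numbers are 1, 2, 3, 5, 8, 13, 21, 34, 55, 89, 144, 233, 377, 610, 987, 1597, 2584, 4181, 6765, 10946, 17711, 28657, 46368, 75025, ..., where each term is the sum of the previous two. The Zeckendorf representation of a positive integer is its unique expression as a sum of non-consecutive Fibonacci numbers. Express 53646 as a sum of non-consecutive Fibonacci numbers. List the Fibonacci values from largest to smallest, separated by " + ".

53646: greatest Fibonacci not exceeding it is 46368, leaving 7278
7278: greatest Fibonacci not exceeding it is 6765, leaving 513
513: greatest Fibonacci not exceeding it is 377, leaving 136
136: greatest Fibonacci not exceeding it is 89, leaving 47
47: greatest Fibonacci not exceeding it is 34, leaving 13
13: greatest Fibonacci not exceeding it is 13, leaving 0
So 53646 = 46368 + 6765 + 377 + 89 + 34 + 13, with no two terms consecutive in the sequence.

46368 + 6765 + 377 + 89 + 34 + 13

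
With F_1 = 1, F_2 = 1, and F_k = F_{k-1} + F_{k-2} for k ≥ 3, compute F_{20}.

Iterating the recurrence up to F_{15} = 610 and F_{14} = 377:
F_{16} = F_{15} + F_{14} = 610 + 377 = 987
F_{17} = F_{16} + F_{15} = 987 + 610 = 1597
F_{18} = F_{17} + F_{16} = 1597 + 987 = 2584
F_{19} = F_{18} + F_{17} = 2584 + 1597 = 4181
F_{20} = F_{19} + F_{18} = 4181 + 2584 = 6765

6765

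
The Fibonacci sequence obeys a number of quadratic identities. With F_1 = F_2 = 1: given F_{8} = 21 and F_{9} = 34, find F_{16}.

987

By the doubling identity F_{2k} = F_k(2F_{k+1} − F_k): F_{16} = 21·(2·34 − 21) = 21·47 = 987.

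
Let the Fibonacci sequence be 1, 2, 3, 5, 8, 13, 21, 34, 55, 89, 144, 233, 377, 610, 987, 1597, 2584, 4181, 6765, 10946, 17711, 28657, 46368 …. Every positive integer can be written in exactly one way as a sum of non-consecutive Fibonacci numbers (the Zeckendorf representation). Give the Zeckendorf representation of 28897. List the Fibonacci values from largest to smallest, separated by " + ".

largest Fibonacci ≤ 28897 is 28657; 28897 − 28657 = 240
largest Fibonacci ≤ 240 is 233; 240 − 233 = 7
largest Fibonacci ≤ 7 is 5; 7 − 5 = 2
largest Fibonacci ≤ 2 is 2; 2 − 2 = 0
So 28897 = 28657 + 233 + 5 + 2, with no two terms consecutive in the sequence.

28657 + 233 + 5 + 2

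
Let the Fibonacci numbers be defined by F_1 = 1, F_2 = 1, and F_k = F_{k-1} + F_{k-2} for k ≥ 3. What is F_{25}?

75025

Iterating the recurrence up to F_{20} = 6765 and F_{19} = 4181:
F_{21} = F_{20} + F_{19} = 6765 + 4181 = 10946
F_{22} = F_{21} + F_{20} = 10946 + 6765 = 17711
F_{23} = F_{22} + F_{21} = 17711 + 10946 = 28657
F_{24} = F_{23} + F_{22} = 28657 + 17711 = 46368
F_{25} = F_{24} + F_{23} = 46368 + 28657 = 75025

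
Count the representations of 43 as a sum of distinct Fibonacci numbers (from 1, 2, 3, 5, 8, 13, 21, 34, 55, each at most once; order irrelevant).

4

Each representation comes from the Zeckendorf form by replacing some F_k with F_{k−1} + F_{k−2} where possible.
43 = 34+8+1 = 34+5+3+1 = 21+13+8+1 = … (1 more), for 4 in all.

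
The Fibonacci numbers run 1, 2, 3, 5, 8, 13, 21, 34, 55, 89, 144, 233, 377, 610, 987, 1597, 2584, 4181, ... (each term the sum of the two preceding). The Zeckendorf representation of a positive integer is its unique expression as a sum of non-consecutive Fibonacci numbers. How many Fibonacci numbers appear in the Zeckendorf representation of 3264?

3264: greatest Fibonacci not exceeding it is 2584, leaving 680
680: greatest Fibonacci not exceeding it is 610, leaving 70
70: greatest Fibonacci not exceeding it is 55, leaving 15
15: greatest Fibonacci not exceeding it is 13, leaving 2
2: greatest Fibonacci not exceeding it is 2, leaving 0
3264 = 2584 + 610 + 55 + 13 + 2, which has 5 terms.

5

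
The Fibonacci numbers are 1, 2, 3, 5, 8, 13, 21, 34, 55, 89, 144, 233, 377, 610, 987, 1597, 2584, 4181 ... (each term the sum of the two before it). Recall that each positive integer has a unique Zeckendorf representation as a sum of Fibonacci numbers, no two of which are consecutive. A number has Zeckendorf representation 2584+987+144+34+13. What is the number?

2584+987+144+34+13 = 3762.

3762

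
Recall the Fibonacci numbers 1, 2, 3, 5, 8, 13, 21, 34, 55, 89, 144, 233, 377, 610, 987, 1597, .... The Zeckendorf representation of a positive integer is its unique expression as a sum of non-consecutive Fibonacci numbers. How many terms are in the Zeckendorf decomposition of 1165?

3

take 987 (≤ 1165); 1165 − 987 = 178
take 144 (≤ 178); 178 − 144 = 34
take 34 (≤ 34); 34 − 34 = 0
1165 = 987 + 144 + 34, which has 3 terms.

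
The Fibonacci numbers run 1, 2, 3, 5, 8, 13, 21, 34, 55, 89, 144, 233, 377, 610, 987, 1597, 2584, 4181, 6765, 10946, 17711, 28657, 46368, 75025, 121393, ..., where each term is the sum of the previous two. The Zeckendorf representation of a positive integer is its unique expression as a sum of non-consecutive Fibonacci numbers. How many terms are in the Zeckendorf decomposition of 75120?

largest Fibonacci ≤ 75120 is 75025; 75120 − 75025 = 95
largest Fibonacci ≤ 95 is 89; 95 − 89 = 6
largest Fibonacci ≤ 6 is 5; 6 − 5 = 1
largest Fibonacci ≤ 1 is 1; 1 − 1 = 0
75120 = 75025 + 89 + 5 + 1, which has 4 terms.

4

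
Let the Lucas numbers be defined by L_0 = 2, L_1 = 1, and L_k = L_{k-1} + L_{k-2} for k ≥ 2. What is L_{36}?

33385282

Iterating the recurrence up to L_{28} = 710647 and L_{27} = 439204:
L_{29} = L_{28} + L_{27} = 710647 + 439204 = 1149851
L_{30} = L_{29} + L_{28} = 1149851 + 710647 = 1860498
L_{31} = L_{30} + L_{29} = 1860498 + 1149851 = 3010349
L_{32} = L_{31} + L_{30} = 3010349 + 1860498 = 4870847
L_{33} = L_{32} + L_{31} = 4870847 + 3010349 = 7881196
L_{34} = L_{33} + L_{32} = 7881196 + 4870847 = 12752043
L_{35} = L_{34} + L_{33} = 12752043 + 7881196 = 20633239
L_{36} = L_{35} + L_{34} = 20633239 + 12752043 = 33385282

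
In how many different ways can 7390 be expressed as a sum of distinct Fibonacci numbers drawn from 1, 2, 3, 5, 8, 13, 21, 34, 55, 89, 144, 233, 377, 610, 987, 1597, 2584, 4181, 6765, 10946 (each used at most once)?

27

7390 = 6765+610+13+2 = 6765+610+8+5+2 = 6765+377+233+13+2 = … (24 more), for 27 in all.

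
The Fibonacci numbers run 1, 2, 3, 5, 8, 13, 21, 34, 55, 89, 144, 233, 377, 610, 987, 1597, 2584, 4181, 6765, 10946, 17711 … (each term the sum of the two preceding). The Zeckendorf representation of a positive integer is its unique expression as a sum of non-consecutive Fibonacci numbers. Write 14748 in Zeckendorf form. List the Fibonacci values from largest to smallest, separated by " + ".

10946 + 2584 + 987 + 144 + 55 + 21 + 8 + 3

Repeatedly subtract the largest Fibonacci number that fits:
take 10946 (≤ 14748); 14748 − 10946 = 3802
take 2584 (≤ 3802); 3802 − 2584 = 1218
take 987 (≤ 1218); 1218 − 987 = 231
take 144 (≤ 231); 231 − 144 = 87
take 55 (≤ 87); 87 − 55 = 32
take 21 (≤ 32); 32 − 21 = 11
take 8 (≤ 11); 11 − 8 = 3
take 3 (≤ 3); 3 − 3 = 0
So 14748 = 10946 + 2584 + 987 + 144 + 55 + 21 + 8 + 3, with no two terms consecutive in the sequence.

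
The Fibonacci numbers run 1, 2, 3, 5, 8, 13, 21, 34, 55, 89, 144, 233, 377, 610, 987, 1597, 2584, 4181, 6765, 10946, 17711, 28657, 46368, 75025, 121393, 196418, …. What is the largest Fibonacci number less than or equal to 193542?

121393 ≤ 193542 < 196418, so the largest Fibonacci number not exceeding 193542 is 121393.

121393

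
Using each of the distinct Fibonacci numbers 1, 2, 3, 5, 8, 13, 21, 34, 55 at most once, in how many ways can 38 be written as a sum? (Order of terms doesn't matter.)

3

38 = 34+3+1 = 21+13+3+1 = 21+8+5+3+1 — 3 representations.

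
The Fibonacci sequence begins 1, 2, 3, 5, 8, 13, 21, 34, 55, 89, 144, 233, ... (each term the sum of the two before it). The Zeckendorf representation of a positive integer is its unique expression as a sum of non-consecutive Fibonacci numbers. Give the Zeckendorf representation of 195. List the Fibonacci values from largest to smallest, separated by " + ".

144 ≤ 195 < 233, so take 144; remainder 51
34 ≤ 51 < 55, so take 34; remainder 17
13 ≤ 17 < 21, so take 13; remainder 4
3 ≤ 4 < 5, so take 3; remainder 1
1 ≤ 1 < 2, so take 1; remainder 0
So 195 = 144 + 34 + 13 + 3 + 1, with no two terms consecutive in the sequence.

144 + 34 + 13 + 3 + 1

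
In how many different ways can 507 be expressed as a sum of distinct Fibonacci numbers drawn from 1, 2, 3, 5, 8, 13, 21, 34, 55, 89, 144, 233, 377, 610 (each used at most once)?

Each representation comes from the Zeckendorf form by replacing some F_k with F_{k−1} + F_{k−2} where possible.
507 = 377+89+34+5+2 = 377+89+21+13+5+2 = 233+144+89+34+5+2 = … (3 more), for 6 in all.

6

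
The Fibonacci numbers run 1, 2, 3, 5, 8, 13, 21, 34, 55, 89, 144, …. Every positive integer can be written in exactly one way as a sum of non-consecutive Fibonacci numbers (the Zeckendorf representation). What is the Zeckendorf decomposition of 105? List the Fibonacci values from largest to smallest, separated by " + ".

89 + 13 + 3

89 ≤ 105 < 144, so take 89; remainder 16
13 ≤ 16 < 21, so take 13; remainder 3
3 ≤ 3 < 5, so take 3; remainder 0
So 105 = 89 + 13 + 3, with no two terms consecutive in the sequence.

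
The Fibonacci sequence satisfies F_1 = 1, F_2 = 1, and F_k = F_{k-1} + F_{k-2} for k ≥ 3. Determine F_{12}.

Iterating the recurrence up to F_{7} = 13 and F_{6} = 8:
F_{8} = F_{7} + F_{6} = 13 + 8 = 21
F_{9} = F_{8} + F_{7} = 21 + 13 = 34
F_{10} = F_{9} + F_{8} = 34 + 21 = 55
F_{11} = F_{10} + F_{9} = 55 + 34 = 89
F_{12} = F_{11} + F_{10} = 89 + 55 = 144

144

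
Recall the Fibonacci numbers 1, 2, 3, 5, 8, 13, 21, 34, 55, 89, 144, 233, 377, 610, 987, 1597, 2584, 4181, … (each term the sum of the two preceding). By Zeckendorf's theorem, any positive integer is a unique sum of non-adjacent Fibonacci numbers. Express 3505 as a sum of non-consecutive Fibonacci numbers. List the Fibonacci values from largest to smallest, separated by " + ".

2584 + 610 + 233 + 55 + 21 + 2

largest Fibonacci ≤ 3505 is 2584; 3505 − 2584 = 921
largest Fibonacci ≤ 921 is 610; 921 − 610 = 311
largest Fibonacci ≤ 311 is 233; 311 − 233 = 78
largest Fibonacci ≤ 78 is 55; 78 − 55 = 23
largest Fibonacci ≤ 23 is 21; 23 − 21 = 2
largest Fibonacci ≤ 2 is 2; 2 − 2 = 0
So 3505 = 2584 + 610 + 233 + 55 + 21 + 2, with no two terms consecutive in the sequence.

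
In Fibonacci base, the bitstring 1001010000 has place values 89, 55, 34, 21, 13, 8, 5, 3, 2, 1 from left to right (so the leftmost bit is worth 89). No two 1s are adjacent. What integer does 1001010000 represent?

118

Summing the place values of the 1 bits: 89 + 21 + 8 = 118.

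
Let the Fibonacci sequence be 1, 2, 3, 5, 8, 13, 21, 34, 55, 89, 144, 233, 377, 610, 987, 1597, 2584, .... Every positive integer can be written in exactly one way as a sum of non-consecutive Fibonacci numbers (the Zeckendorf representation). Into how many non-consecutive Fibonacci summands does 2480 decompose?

6

subtract 1597 from 2480: 883 remains
subtract 610 from 883: 273 remains
subtract 233 from 273: 40 remains
subtract 34 from 40: 6 remains
subtract 5 from 6: 1 remains
subtract 1 from 1: 0 remains
2480 = 1597 + 610 + 233 + 34 + 5 + 1, which has 6 terms.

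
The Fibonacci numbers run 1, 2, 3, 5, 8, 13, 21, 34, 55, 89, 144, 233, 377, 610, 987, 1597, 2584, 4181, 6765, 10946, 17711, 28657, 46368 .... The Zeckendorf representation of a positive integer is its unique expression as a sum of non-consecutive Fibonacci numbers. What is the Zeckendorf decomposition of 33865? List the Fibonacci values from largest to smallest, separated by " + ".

28657 + 4181 + 987 + 34 + 5 + 1

take 28657 (≤ 33865); 33865 − 28657 = 5208
take 4181 (≤ 5208); 5208 − 4181 = 1027
take 987 (≤ 1027); 1027 − 987 = 40
take 34 (≤ 40); 40 − 34 = 6
take 5 (≤ 6); 6 − 5 = 1
take 1 (≤ 1); 1 − 1 = 0
So 33865 = 28657 + 4181 + 987 + 34 + 5 + 1, with no two terms consecutive in the sequence.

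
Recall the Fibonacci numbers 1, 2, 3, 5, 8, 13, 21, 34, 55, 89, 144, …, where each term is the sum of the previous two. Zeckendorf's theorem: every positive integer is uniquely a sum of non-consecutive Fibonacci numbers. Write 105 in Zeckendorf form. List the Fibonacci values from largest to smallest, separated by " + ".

105: greatest Fibonacci not exceeding it is 89, leaving 16
16: greatest Fibonacci not exceeding it is 13, leaving 3
3: greatest Fibonacci not exceeding it is 3, leaving 0
So 105 = 89 + 13 + 3, with no two terms consecutive in the sequence.

89 + 13 + 3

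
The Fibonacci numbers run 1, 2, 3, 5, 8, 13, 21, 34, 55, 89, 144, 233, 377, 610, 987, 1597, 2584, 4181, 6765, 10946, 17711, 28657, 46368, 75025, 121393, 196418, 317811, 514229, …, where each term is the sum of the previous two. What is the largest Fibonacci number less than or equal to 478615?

317811 ≤ 478615 < 514229, so the largest Fibonacci number not exceeding 478615 is 317811.

317811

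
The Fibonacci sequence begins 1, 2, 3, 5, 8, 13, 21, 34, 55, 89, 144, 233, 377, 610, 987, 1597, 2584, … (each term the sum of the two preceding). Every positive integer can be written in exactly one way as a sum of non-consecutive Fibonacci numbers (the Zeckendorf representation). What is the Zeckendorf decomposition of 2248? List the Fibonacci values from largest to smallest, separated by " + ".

Repeatedly subtract the largest Fibonacci number that fits:
subtract 1597 from 2248: 651 remains
subtract 610 from 651: 41 remains
subtract 34 from 41: 7 remains
subtract 5 from 7: 2 remains
subtract 2 from 2: 0 remains
So 2248 = 1597 + 610 + 34 + 5 + 2, with no two terms consecutive in the sequence.

1597 + 610 + 34 + 5 + 2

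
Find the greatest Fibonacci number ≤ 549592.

514229 ≤ 549592 < 832040, so the largest Fibonacci number not exceeding 549592 is 514229.

514229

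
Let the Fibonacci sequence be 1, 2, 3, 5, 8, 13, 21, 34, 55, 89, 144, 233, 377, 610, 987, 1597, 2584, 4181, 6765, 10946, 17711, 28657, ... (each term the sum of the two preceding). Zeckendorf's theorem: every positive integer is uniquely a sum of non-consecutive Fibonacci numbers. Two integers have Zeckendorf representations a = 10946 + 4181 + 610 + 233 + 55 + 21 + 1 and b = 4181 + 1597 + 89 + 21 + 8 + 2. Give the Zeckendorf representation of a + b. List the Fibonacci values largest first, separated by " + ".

The two numbers are 16047 and 5898, so their sum is 21945.
take 17711 (≤ 21945); 21945 − 17711 = 4234
take 4181 (≤ 4234); 4234 − 4181 = 53
take 34 (≤ 53); 53 − 34 = 19
take 13 (≤ 19); 19 − 13 = 6
take 5 (≤ 6); 6 − 5 = 1
take 1 (≤ 1); 1 − 1 = 0

17711 + 4181 + 34 + 13 + 5 + 1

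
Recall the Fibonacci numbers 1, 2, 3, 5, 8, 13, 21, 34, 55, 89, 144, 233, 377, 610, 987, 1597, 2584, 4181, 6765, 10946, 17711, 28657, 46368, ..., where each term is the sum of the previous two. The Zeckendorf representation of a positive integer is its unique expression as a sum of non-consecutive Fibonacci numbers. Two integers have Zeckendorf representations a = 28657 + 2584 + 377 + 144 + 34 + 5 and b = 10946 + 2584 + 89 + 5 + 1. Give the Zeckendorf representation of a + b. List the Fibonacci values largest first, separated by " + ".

28657 + 10946 + 4181 + 1597 + 34 + 8 + 3

The two numbers are 31801 and 13625, so their sum is 45426.
largest Fibonacci ≤ 45426 is 28657; 45426 − 28657 = 16769
largest Fibonacci ≤ 16769 is 10946; 16769 − 10946 = 5823
largest Fibonacci ≤ 5823 is 4181; 5823 − 4181 = 1642
largest Fibonacci ≤ 1642 is 1597; 1642 − 1597 = 45
largest Fibonacci ≤ 45 is 34; 45 − 34 = 11
largest Fibonacci ≤ 11 is 8; 11 − 8 = 3
largest Fibonacci ≤ 3 is 3; 3 − 3 = 0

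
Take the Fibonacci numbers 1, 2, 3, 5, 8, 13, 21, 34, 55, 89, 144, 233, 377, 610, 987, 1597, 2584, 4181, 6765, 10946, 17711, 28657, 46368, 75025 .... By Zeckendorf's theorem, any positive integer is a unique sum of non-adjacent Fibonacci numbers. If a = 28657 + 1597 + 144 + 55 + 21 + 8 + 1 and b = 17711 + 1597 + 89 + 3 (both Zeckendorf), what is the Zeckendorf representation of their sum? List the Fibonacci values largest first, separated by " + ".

46368 + 2584 + 610 + 233 + 55 + 21 + 8 + 3 + 1

The two numbers are 30483 and 19400, so their sum is 49883.
46368 ≤ 49883 < 75025, so take 46368; remainder 3515
2584 ≤ 3515 < 4181, so take 2584; remainder 931
610 ≤ 931 < 987, so take 610; remainder 321
233 ≤ 321 < 377, so take 233; remainder 88
55 ≤ 88 < 89, so take 55; remainder 33
21 ≤ 33 < 34, so take 21; remainder 12
8 ≤ 12 < 13, so take 8; remainder 4
3 ≤ 4 < 5, so take 3; remainder 1
1 ≤ 1 < 2, so take 1; remainder 0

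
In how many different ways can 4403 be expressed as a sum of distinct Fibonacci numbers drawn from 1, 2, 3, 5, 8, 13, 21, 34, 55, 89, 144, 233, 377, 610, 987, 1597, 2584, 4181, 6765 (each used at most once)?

28

Starting from the Zeckendorf form and repeatedly splitting a term F_k into F_{k−1} + F_{k−2} (when neither is already used) reaches every representation.
4403 = 4181+144+55+21+2 = 4181+144+55+13+8+2 = 2584+1597+144+55+21+2 = 4181+144+55+13+5+3+2 = … (24 more), for 28 in all.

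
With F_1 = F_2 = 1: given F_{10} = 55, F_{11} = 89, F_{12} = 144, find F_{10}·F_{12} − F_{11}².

55·144 − 89² = 7920 − 7921 = -1. (Cassini's identity: F_{k−1}F_{k+1} − F_k² = (−1)^k.)

-1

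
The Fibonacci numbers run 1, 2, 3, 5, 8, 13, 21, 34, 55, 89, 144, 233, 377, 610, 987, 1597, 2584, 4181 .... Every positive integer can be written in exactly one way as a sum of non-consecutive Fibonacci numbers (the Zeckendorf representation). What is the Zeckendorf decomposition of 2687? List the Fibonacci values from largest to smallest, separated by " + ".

Repeatedly subtract the largest Fibonacci number that fits:
2687: greatest Fibonacci not exceeding it is 2584, leaving 103
103: greatest Fibonacci not exceeding it is 89, leaving 14
14: greatest Fibonacci not exceeding it is 13, leaving 1
1: greatest Fibonacci not exceeding it is 1, leaving 0
So 2687 = 2584 + 89 + 13 + 1, with no two terms consecutive in the sequence.

2584 + 89 + 13 + 1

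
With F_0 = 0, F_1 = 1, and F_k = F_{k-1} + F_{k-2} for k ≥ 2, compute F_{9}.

Iterating the recurrence up to F_{2} = 1 and F_{1} = 1:
F_{3} = F_{2} + F_{1} = 1 + 1 = 2
F_{4} = F_{3} + F_{2} = 2 + 1 = 3
F_{5} = F_{4} + F_{3} = 3 + 2 = 5
F_{6} = F_{5} + F_{4} = 5 + 3 = 8
F_{7} = F_{6} + F_{5} = 8 + 5 = 13
F_{8} = F_{7} + F_{6} = 13 + 8 = 21
F_{9} = F_{8} + F_{7} = 21 + 13 = 34

34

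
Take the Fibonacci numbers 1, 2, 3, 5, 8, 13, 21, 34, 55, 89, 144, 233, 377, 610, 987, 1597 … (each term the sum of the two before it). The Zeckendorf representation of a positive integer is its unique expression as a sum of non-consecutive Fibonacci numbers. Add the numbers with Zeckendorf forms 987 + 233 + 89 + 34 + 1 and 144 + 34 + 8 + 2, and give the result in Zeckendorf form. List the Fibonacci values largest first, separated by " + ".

987 + 377 + 144 + 21 + 3

The two numbers are 1344 and 188, so their sum is 1532.
1532: greatest Fibonacci not exceeding it is 987, leaving 545
545: greatest Fibonacci not exceeding it is 377, leaving 168
168: greatest Fibonacci not exceeding it is 144, leaving 24
24: greatest Fibonacci not exceeding it is 21, leaving 3
3: greatest Fibonacci not exceeding it is 3, leaving 0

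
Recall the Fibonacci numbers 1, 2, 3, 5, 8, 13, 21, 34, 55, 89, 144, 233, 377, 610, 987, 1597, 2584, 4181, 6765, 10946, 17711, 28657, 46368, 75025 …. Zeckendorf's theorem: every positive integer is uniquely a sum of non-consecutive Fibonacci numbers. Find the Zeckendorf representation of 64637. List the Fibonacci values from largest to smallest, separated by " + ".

46368 + 17711 + 377 + 144 + 34 + 3

Greedily peel off the largest Fibonacci term at each step:
largest Fibonacci ≤ 64637 is 46368; 64637 − 46368 = 18269
largest Fibonacci ≤ 18269 is 17711; 18269 − 17711 = 558
largest Fibonacci ≤ 558 is 377; 558 − 377 = 181
largest Fibonacci ≤ 181 is 144; 181 − 144 = 37
largest Fibonacci ≤ 37 is 34; 37 − 34 = 3
largest Fibonacci ≤ 3 is 3; 3 − 3 = 0
So 64637 = 46368 + 17711 + 377 + 144 + 34 + 3, with no two terms consecutive in the sequence.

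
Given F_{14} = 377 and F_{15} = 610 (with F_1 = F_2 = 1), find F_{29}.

By F_{2k+1} = F_k² + F_{k+1}²: F_{29} = 377² + 610² = 142129 + 372100 = 514229.

514229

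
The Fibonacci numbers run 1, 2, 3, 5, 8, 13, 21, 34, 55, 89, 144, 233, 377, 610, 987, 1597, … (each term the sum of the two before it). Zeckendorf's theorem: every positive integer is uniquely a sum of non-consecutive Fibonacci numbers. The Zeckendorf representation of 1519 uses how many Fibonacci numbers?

5

Greedily peel off the largest Fibonacci term at each step:
largest Fibonacci ≤ 1519 is 987; 1519 − 987 = 532
largest Fibonacci ≤ 532 is 377; 532 − 377 = 155
largest Fibonacci ≤ 155 is 144; 155 − 144 = 11
largest Fibonacci ≤ 11 is 8; 11 − 8 = 3
largest Fibonacci ≤ 3 is 3; 3 − 3 = 0
1519 = 987 + 377 + 144 + 8 + 3, which has 5 terms.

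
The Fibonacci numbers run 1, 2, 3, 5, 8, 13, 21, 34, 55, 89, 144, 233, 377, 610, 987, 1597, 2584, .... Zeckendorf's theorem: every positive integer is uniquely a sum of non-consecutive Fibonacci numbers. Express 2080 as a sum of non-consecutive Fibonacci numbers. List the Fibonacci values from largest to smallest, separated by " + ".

take 1597 (≤ 2080); 2080 − 1597 = 483
take 377 (≤ 483); 483 − 377 = 106
take 89 (≤ 106); 106 − 89 = 17
take 13 (≤ 17); 17 − 13 = 4
take 3 (≤ 4); 4 − 3 = 1
take 1 (≤ 1); 1 − 1 = 0
So 2080 = 1597 + 377 + 89 + 13 + 3 + 1, with no two terms consecutive in the sequence.

1597 + 377 + 89 + 13 + 3 + 1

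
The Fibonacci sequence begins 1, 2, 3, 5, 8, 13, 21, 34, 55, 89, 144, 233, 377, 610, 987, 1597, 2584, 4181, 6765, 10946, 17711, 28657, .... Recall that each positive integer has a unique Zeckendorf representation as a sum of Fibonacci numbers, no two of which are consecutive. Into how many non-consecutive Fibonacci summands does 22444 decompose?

7

Greedy algorithm:
22444 − 17711 = 4733
4733 − 4181 = 552
552 − 377 = 175
175 − 144 = 31
31 − 21 = 10
10 − 8 = 2
2 − 2 = 0
22444 = 17711 + 4181 + 377 + 144 + 21 + 8 + 2, which has 7 terms.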